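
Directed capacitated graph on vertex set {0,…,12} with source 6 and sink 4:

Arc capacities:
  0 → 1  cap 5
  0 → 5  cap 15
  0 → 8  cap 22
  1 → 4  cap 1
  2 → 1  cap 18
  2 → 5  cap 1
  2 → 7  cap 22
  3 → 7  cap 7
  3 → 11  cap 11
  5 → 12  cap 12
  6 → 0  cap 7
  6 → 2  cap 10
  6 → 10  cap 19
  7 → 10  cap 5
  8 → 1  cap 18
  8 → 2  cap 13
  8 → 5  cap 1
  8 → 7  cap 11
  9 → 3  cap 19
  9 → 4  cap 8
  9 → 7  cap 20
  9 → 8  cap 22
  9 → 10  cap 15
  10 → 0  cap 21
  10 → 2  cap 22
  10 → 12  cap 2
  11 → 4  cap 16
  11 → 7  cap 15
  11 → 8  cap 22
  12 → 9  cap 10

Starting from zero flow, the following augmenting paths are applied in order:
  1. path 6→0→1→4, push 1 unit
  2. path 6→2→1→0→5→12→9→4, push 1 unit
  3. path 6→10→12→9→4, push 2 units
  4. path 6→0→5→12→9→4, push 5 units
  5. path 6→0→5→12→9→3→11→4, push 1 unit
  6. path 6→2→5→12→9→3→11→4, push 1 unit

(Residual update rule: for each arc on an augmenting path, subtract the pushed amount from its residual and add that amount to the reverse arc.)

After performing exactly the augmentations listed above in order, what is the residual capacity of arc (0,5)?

after path 1 (6→0→1→4, push 1): res(0,5)=15
after path 2 (6→2→1→0→5→12→9→4, push 1): res(0,5)=14
after path 3 (6→10→12→9→4, push 2): res(0,5)=14
after path 4 (6→0→5→12→9→4, push 5): res(0,5)=9
after path 5 (6→0→5→12→9→3→11→4, push 1): res(0,5)=8
after path 6 (6→2→5→12→9→3→11→4, push 1): res(0,5)=8

Residual capacity of (0,5): 8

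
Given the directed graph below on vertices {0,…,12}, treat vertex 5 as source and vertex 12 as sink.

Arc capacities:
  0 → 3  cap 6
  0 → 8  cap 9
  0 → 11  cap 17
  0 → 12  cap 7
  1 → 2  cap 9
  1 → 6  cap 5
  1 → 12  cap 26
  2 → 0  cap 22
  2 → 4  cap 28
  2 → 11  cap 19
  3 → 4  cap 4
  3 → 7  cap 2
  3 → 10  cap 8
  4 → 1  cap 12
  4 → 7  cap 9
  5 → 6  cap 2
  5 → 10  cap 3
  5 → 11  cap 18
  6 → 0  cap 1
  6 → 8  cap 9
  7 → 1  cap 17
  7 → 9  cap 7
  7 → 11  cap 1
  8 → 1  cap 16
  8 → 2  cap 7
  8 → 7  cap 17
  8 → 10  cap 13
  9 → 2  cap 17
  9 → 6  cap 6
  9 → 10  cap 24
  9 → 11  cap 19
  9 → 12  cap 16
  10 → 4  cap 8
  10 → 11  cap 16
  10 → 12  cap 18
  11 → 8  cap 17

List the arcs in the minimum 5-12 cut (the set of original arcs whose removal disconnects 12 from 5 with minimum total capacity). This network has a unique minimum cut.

augment #1: 5→10→12 push 3
augment #2: 5→6→0→12 push 1
augment #3: 5→6→8→1→12 push 1
augment #4: 5→11→8→1→12 push 15
augment #5: 5→11→8→10→12 push 2
max flow = 22; residual-reachable set from 5 gives S-side
cut edges (S→T): {(5,6), (5,10), (11,8)} total cap 22

Min-cut arcs: {(5,6), (5,10), (11,8)} (total capacity 22)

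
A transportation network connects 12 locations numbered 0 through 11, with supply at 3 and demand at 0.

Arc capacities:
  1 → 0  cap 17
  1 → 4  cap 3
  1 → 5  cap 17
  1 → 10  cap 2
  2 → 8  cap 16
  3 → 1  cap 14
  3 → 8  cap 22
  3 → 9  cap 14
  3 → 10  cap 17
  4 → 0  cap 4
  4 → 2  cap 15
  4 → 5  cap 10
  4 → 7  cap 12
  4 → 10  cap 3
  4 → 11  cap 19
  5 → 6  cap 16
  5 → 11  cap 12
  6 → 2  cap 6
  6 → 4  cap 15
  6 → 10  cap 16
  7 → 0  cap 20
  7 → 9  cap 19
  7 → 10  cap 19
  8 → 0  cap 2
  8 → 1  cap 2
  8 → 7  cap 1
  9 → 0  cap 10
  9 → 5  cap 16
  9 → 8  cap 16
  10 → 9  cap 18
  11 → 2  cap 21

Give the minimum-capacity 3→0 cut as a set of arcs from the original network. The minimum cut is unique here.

Min-cut arcs: {(3,1), (6,4), (8,0), (8,1), (8,7), (9,0)} (total capacity 44)

augment #1: 3→1→0 push 14
augment #2: 3→8→0 push 2
augment #3: 3→9→0 push 10
augment #4: 3→8→1→0 push 2
augment #5: 3→8→7→0 push 1
augment #6: 3→9→5→6→4→0 push 4
augment #7: 3→10→9→5→6→4→7→0 push 11
max flow = 44; residual-reachable set from 3 gives S-side
cut edges (S→T): {(3,1), (6,4), (8,0), (8,1), (8,7), (9,0)} total cap 44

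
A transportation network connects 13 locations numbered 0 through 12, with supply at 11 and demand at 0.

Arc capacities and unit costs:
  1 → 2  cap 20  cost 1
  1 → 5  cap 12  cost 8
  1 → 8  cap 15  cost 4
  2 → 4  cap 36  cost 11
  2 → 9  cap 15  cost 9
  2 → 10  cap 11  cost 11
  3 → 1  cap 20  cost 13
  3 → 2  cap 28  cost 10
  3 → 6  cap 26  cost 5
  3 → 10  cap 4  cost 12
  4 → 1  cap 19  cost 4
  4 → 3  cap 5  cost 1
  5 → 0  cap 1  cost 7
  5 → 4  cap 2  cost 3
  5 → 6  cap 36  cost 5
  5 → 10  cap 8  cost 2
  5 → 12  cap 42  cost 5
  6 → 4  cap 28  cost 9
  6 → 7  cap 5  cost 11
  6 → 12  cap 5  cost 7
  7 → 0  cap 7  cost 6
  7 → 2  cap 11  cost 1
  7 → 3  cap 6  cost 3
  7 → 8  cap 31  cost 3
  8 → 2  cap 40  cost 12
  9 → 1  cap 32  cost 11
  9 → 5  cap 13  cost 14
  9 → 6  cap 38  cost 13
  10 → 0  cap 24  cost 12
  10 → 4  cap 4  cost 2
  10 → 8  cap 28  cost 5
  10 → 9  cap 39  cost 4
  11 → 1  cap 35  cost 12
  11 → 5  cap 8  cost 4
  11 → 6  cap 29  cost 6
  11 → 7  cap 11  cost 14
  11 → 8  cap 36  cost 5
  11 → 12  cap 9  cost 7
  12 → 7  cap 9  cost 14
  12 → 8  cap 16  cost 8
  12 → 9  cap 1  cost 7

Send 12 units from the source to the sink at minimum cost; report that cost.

Minimum cost for 12 units: 217

shortest-cost path #1: 11→5→0 push 1 @ unit cost 11 (adds 11)
shortest-cost path #2: 11→5→10→0 push 7 @ unit cost 18 (adds 126)
shortest-cost path #3: 11→7→0 push 4 @ unit cost 20 (adds 80)
total cost = 217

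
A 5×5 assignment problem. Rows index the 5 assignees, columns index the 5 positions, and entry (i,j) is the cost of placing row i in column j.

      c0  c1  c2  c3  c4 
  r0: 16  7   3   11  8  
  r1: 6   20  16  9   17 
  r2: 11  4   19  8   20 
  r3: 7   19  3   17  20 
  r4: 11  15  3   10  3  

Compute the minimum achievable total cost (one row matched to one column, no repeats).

optimal assignment: row0→col2 (cost 3), row1→col3 (cost 9), row2→col1 (cost 4), row3→col0 (cost 7), row4→col4 (cost 3)
total = 3 + 9 + 4 + 7 + 3 = 26

Minimum assignment cost: 26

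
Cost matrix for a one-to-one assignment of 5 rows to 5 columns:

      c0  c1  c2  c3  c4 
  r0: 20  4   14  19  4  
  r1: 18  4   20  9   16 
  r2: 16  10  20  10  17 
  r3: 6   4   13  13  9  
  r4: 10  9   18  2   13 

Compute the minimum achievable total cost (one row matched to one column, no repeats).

optimal assignment: row0→col4 (cost 4), row1→col1 (cost 4), row2→col2 (cost 20), row3→col0 (cost 6), row4→col3 (cost 2)
total = 4 + 4 + 20 + 6 + 2 = 36

Minimum assignment cost: 36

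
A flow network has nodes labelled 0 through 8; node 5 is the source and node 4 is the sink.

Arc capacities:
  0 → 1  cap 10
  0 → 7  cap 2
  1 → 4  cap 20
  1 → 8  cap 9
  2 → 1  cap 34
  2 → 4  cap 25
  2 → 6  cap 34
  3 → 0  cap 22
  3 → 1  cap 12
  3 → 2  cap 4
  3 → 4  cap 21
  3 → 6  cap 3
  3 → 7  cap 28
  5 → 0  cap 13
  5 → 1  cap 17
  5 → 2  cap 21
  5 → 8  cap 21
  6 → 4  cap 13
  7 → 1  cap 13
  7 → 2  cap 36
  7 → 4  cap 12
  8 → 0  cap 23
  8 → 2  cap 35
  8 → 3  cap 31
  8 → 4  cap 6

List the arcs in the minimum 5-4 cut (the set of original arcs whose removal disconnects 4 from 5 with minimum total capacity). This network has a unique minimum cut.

Min-cut arcs: {(0,1), (0,7), (5,1), (5,2), (5,8)} (total capacity 71)

augment #1: 5→1→4 push 17
augment #2: 5→2→4 push 21
augment #3: 5→8→4 push 6
augment #4: 5→0→1→4 push 3
augment #5: 5→0→7→4 push 2
augment #6: 5→8→2→4 push 4
augment #7: 5→8→3→4 push 11
augment #8: 5→0→1→8→3→4 push 7
max flow = 71; residual-reachable set from 5 gives S-side
cut edges (S→T): {(0,1), (0,7), (5,1), (5,2), (5,8)} total cap 71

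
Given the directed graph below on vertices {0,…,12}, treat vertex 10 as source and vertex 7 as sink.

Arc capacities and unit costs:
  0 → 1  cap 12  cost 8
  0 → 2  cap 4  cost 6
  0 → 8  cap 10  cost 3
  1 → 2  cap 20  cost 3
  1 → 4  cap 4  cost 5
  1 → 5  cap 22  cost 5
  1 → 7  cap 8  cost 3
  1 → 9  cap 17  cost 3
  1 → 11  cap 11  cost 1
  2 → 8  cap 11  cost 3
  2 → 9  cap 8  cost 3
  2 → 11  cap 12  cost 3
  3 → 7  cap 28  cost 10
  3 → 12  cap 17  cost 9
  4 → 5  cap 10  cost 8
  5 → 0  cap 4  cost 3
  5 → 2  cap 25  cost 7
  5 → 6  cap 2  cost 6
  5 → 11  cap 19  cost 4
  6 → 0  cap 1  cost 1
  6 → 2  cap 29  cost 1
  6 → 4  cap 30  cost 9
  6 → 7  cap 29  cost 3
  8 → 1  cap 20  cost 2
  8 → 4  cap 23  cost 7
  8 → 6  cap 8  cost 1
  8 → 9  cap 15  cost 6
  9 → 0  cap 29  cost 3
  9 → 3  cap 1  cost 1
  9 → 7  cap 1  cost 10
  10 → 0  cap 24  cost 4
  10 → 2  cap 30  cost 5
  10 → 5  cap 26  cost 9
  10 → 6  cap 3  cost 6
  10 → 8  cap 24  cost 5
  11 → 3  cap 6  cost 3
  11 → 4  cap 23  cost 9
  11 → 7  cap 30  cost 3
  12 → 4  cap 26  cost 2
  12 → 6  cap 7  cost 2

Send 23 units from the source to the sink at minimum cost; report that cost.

shortest-cost path #1: 10→6→7 push 3 @ unit cost 9 (adds 27)
shortest-cost path #2: 10→8→6→7 push 8 @ unit cost 9 (adds 72)
shortest-cost path #3: 10→8→1→7 push 8 @ unit cost 10 (adds 80)
shortest-cost path #4: 10→2→11→7 push 4 @ unit cost 11 (adds 44)
total cost = 223

Minimum cost for 23 units: 223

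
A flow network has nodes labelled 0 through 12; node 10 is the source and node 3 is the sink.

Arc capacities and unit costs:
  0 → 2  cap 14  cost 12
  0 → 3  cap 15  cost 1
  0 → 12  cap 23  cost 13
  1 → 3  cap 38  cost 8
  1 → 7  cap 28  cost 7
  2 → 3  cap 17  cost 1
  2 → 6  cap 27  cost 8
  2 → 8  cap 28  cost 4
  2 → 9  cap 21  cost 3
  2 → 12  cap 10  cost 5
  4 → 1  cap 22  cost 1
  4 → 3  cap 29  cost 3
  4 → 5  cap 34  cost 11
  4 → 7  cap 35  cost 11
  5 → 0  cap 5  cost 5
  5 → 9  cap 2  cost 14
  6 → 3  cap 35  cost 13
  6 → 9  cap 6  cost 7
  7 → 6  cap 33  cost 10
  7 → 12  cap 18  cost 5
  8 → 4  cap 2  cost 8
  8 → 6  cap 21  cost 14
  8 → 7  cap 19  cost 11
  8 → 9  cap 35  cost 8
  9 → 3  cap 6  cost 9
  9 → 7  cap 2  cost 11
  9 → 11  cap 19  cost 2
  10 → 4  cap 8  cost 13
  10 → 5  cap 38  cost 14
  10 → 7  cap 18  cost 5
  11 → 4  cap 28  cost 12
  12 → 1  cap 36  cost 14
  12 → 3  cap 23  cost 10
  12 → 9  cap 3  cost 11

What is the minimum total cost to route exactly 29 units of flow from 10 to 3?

shortest-cost path #1: 10→4→3 push 8 @ unit cost 16 (adds 128)
shortest-cost path #2: 10→7→12→3 push 18 @ unit cost 20 (adds 360)
shortest-cost path #3: 10→5→0→3 push 3 @ unit cost 20 (adds 60)
total cost = 548

Minimum cost for 29 units: 548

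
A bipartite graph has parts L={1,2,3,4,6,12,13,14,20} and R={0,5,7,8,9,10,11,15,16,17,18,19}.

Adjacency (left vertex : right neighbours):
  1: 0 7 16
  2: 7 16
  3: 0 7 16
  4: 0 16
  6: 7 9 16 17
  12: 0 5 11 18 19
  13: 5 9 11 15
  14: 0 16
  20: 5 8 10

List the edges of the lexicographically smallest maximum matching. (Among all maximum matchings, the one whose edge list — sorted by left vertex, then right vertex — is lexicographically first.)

Lex-smallest maximum matching: {(1,0), (2,7), (3,16), (6,9), (12,5), (13,11), (20,8)}

|M| = 7 (so the lex-smallest maximum matching has 7 edges)
process left vertices in ascending order; for each, take the smallest-labelled available neighbour that still permits 7 edges overall, or leave it unmatched if none does
lex-smallest matching: {1-0, 2-7, 3-16, 6-9, 12-5, 13-11, 20-8}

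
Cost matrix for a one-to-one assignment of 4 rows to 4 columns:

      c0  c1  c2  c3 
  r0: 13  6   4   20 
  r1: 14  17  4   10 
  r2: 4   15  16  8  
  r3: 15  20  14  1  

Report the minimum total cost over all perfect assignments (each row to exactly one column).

Minimum assignment cost: 15

optimal assignment: row0→col1 (cost 6), row1→col2 (cost 4), row2→col0 (cost 4), row3→col3 (cost 1)
total = 6 + 4 + 4 + 1 = 15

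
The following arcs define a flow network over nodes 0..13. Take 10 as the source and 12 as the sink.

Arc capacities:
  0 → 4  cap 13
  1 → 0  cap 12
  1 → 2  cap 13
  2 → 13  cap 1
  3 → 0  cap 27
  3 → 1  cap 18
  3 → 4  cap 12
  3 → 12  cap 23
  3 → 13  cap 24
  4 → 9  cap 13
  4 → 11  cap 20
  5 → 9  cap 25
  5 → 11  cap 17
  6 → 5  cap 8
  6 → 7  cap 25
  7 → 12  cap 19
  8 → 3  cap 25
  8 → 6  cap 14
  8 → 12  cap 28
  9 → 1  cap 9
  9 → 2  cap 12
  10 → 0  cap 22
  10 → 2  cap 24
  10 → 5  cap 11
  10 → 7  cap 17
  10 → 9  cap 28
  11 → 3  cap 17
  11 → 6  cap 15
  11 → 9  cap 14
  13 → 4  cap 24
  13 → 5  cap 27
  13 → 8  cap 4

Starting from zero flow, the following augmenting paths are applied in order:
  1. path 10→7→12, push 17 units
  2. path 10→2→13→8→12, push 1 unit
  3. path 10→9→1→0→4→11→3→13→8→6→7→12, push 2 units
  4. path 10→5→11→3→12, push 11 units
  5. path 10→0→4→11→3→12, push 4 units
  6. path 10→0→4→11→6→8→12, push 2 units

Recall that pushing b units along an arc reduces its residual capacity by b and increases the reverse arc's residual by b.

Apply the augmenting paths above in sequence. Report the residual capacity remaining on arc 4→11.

after path 1 (10→7→12, push 17): res(4,11)=20
after path 2 (10→2→13→8→12, push 1): res(4,11)=20
after path 3 (10→9→1→0→4→11→3→13→8→6→7→12, push 2): res(4,11)=18
after path 4 (10→5→11→3→12, push 11): res(4,11)=18
after path 5 (10→0→4→11→3→12, push 4): res(4,11)=14
after path 6 (10→0→4→11→6→8→12, push 2): res(4,11)=12

Residual capacity of (4,11): 12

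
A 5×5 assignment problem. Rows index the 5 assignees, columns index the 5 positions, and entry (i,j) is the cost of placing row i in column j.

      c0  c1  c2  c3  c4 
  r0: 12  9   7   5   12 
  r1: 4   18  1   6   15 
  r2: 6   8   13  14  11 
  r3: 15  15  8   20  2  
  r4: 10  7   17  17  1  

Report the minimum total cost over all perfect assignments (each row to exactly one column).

optimal assignment: row0→col3 (cost 5), row1→col2 (cost 1), row2→col0 (cost 6), row3→col4 (cost 2), row4→col1 (cost 7)
total = 5 + 1 + 6 + 2 + 7 = 21

Minimum assignment cost: 21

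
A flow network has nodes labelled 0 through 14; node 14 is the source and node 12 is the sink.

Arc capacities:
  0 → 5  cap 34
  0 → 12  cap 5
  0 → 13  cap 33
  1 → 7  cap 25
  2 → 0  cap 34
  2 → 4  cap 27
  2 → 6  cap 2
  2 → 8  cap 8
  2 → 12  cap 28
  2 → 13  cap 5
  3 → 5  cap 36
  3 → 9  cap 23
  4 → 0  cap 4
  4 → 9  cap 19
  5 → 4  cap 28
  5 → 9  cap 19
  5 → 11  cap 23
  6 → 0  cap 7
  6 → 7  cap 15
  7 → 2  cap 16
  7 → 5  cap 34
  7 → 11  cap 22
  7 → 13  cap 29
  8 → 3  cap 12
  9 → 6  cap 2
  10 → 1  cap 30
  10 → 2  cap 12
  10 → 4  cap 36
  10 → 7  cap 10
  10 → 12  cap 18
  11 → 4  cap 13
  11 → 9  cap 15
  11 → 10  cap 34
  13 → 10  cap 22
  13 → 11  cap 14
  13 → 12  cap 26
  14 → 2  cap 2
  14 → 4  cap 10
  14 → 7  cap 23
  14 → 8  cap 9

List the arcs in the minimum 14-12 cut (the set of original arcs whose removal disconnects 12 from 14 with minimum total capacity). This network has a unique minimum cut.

augment #1: 14→2→12 push 2
augment #2: 14→4→0→12 push 4
augment #3: 14→7→2→12 push 16
augment #4: 14→7→13→12 push 7
augment #5: 14→4→9→6→0→12 push 1
augment #6: 14→4→9→6→0→13→12 push 1
augment #7: 14→8→3→5→11→10→12 push 9
max flow = 40; residual-reachable set from 14 gives S-side
cut edges (S→T): {(4,0), (9,6), (14,2), (14,7), (14,8)} total cap 40

Min-cut arcs: {(4,0), (9,6), (14,2), (14,7), (14,8)} (total capacity 40)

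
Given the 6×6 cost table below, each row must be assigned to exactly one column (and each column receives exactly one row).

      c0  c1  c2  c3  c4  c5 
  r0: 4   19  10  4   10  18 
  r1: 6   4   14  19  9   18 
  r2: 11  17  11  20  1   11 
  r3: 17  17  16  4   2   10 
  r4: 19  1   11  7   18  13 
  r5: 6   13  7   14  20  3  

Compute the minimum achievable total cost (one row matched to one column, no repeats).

optimal assignment: row0→col2 (cost 10), row1→col0 (cost 6), row2→col4 (cost 1), row3→col3 (cost 4), row4→col1 (cost 1), row5→col5 (cost 3)
total = 10 + 6 + 1 + 4 + 1 + 3 = 25

Minimum assignment cost: 25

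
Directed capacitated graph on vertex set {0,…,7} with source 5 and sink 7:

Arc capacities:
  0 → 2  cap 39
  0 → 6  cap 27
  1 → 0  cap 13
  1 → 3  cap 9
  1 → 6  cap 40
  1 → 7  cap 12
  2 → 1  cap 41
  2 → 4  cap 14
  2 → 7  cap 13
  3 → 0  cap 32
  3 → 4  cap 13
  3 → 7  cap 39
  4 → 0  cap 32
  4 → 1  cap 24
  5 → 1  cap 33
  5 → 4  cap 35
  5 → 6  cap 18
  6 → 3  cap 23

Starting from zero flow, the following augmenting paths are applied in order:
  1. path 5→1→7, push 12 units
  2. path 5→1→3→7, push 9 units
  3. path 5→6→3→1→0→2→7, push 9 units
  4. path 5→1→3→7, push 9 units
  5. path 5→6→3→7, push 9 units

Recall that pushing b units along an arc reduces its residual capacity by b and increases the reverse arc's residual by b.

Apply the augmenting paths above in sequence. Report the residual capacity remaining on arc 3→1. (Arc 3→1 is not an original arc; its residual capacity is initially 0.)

after path 1 (5→1→7, push 12): res(3,1)=0
after path 2 (5→1→3→7, push 9): res(3,1)=9
after path 3 (5→6→3→1→0→2→7, push 9): res(3,1)=0
after path 4 (5→1→3→7, push 9): res(3,1)=9
after path 5 (5→6→3→7, push 9): res(3,1)=9

Residual capacity of (3,1): 9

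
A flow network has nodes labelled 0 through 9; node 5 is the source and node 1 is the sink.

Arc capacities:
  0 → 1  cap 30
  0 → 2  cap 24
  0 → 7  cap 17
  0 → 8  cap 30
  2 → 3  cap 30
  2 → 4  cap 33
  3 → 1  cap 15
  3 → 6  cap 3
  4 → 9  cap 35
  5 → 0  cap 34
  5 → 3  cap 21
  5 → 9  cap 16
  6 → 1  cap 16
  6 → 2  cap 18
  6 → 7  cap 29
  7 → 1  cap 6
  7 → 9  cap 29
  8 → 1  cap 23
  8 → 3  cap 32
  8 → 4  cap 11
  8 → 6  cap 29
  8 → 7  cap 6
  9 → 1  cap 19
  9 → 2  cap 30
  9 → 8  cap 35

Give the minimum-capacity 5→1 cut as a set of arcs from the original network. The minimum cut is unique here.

Min-cut arcs: {(3,1), (3,6), (5,0), (5,9)} (total capacity 68)

augment #1: 5→0→1 push 30
augment #2: 5→3→1 push 15
augment #3: 5→9→1 push 16
augment #4: 5→0→7→1 push 4
augment #5: 5→3→6→1 push 3
max flow = 68; residual-reachable set from 5 gives S-side
cut edges (S→T): {(3,1), (3,6), (5,0), (5,9)} total cap 68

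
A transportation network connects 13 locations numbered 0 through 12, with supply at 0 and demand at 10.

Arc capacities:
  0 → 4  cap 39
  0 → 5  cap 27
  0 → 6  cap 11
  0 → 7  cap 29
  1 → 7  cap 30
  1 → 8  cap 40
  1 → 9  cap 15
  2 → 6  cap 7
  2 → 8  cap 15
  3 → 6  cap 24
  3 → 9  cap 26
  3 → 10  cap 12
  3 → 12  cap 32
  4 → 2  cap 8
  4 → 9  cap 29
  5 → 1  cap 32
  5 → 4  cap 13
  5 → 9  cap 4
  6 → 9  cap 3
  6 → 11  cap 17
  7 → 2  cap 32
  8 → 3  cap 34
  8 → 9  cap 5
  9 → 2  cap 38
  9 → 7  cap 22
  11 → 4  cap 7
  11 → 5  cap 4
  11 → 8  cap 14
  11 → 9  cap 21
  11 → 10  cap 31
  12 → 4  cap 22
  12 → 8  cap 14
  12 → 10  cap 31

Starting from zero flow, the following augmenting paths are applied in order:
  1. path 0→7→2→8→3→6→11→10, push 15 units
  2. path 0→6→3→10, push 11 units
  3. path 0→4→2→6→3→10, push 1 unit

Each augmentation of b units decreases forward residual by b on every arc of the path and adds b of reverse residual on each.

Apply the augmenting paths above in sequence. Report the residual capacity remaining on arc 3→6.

Residual capacity of (3,6): 21

after path 1 (0→7→2→8→3→6→11→10, push 15): res(3,6)=9
after path 2 (0→6→3→10, push 11): res(3,6)=20
after path 3 (0→4→2→6→3→10, push 1): res(3,6)=21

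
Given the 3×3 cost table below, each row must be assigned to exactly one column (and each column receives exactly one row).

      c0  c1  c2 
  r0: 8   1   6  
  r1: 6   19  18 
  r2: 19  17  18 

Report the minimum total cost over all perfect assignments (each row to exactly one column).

Minimum assignment cost: 25

optimal assignment: row0→col1 (cost 1), row1→col0 (cost 6), row2→col2 (cost 18)
total = 1 + 6 + 18 = 25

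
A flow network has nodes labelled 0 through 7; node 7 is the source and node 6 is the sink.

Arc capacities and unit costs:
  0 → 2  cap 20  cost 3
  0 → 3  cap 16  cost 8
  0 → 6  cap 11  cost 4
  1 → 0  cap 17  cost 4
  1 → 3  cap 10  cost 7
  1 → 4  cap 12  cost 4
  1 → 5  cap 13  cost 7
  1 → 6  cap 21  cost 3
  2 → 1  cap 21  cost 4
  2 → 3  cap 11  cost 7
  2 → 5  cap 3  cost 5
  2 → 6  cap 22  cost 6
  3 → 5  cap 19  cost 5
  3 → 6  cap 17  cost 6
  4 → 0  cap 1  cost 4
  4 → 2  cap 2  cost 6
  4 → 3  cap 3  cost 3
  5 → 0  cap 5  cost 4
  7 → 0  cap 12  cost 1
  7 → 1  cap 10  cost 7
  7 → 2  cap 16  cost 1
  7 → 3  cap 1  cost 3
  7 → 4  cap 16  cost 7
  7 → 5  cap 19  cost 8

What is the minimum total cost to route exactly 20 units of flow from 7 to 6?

shortest-cost path #1: 7→0→6 push 11 @ unit cost 5 (adds 55)
shortest-cost path #2: 7→2→6 push 9 @ unit cost 7 (adds 63)
total cost = 118

Minimum cost for 20 units: 118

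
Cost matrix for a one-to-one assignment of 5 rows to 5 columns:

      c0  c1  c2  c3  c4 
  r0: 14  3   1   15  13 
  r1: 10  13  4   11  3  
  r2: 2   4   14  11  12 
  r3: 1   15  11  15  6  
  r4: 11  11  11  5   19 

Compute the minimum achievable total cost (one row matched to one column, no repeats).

optimal assignment: row0→col2 (cost 1), row1→col4 (cost 3), row2→col1 (cost 4), row3→col0 (cost 1), row4→col3 (cost 5)
total = 1 + 3 + 4 + 1 + 5 = 14

Minimum assignment cost: 14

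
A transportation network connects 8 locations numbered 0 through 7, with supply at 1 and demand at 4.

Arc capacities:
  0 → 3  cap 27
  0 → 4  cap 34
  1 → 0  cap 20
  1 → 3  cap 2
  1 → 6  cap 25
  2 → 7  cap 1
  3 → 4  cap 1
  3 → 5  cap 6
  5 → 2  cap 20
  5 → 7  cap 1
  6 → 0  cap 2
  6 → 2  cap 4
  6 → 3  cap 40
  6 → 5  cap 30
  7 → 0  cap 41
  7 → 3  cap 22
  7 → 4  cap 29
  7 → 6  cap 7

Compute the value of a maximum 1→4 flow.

augment #1: 1→0→4 bottleneck 20, total now 20
augment #2: 1→3→4 bottleneck 1, total now 21
augment #3: 1→6→0→4 bottleneck 2, total now 23
augment #4: 1→3→5→7→4 bottleneck 1, total now 24
augment #5: 1→6→2→7→4 bottleneck 1, total now 25

Maximum flow value: 25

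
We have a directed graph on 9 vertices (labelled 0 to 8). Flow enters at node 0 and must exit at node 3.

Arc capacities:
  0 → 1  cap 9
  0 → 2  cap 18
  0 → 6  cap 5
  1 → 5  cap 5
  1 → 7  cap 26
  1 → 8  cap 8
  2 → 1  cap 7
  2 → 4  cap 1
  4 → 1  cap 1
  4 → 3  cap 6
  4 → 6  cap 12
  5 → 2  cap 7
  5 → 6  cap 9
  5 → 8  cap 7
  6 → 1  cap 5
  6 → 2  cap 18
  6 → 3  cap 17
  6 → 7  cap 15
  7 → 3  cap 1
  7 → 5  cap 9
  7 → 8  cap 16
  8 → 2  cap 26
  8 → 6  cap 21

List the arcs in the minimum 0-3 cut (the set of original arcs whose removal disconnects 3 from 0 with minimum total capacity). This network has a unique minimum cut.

augment #1: 0→6→3 push 5
augment #2: 0→1→7→3 push 1
augment #3: 0→2→4→3 push 1
augment #4: 0→1→5→6→3 push 5
augment #5: 0→1→8→6→3 push 3
augment #6: 0→2→1→8→6→3 push 4
max flow = 19; residual-reachable set from 0 gives S-side
cut edges (S→T): {(2,4), (6,3), (7,3)} total cap 19

Min-cut arcs: {(2,4), (6,3), (7,3)} (total capacity 19)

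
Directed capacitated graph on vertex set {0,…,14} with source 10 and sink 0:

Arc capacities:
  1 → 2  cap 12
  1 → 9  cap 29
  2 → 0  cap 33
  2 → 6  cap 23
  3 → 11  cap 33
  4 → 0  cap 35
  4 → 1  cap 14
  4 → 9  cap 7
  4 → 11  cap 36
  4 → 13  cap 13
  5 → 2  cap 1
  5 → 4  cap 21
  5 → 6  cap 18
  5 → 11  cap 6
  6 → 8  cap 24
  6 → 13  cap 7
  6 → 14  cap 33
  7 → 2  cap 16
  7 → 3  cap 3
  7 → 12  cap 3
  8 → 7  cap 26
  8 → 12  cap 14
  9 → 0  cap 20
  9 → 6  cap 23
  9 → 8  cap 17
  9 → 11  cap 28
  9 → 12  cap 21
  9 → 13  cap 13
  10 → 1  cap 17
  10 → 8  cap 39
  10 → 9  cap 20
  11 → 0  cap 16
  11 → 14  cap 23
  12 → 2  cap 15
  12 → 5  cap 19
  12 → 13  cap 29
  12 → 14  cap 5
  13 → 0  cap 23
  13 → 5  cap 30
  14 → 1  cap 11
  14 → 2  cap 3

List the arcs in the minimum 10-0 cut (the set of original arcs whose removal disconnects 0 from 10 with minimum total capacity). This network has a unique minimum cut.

augment #1: 10→9→0 push 20
augment #2: 10→1→2→0 push 12
augment #3: 10→1→9→11→0 push 5
augment #4: 10→8→7→2→0 push 16
augment #5: 10→8→12→2→0 push 5
augment #6: 10→8→12→13→0 push 9
augment #7: 10→8→7→3→11→0 push 3
augment #8: 10→8→7→12→13→0 push 3
max flow = 73; residual-reachable set from 10 gives S-side
cut edges (S→T): {(7,2), (7,3), (7,12), (8,12), (10,1), (10,9)} total cap 73

Min-cut arcs: {(7,2), (7,3), (7,12), (8,12), (10,1), (10,9)} (total capacity 73)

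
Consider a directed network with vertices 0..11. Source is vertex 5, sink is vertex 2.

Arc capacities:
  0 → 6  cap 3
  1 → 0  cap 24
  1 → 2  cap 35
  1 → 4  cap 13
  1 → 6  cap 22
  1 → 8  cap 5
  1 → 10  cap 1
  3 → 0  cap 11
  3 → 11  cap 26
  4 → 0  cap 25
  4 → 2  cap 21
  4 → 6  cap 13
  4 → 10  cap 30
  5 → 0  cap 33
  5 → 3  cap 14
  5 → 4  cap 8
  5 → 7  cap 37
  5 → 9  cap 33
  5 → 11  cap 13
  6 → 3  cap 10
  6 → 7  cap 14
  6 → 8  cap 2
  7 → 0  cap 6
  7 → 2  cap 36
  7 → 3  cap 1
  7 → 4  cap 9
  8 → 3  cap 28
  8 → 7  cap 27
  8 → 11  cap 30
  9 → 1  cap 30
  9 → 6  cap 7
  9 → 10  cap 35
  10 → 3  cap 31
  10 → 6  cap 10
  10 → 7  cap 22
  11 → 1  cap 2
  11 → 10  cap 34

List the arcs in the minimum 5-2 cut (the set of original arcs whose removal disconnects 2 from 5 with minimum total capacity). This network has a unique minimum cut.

augment #1: 5→4→2 push 8
augment #2: 5→7→2 push 36
augment #3: 5→7→4→2 push 1
augment #4: 5→9→1→2 push 30
augment #5: 5→11→1→2 push 2
augment #6: 5→0→6→7→4→2 push 3
augment #7: 5→9→6→7→4→2 push 3
augment #8: 5→11→10→7→4→2 push 2
max flow = 85; residual-reachable set from 5 gives S-side
cut edges (S→T): {(5,4), (7,2), (7,4), (9,1), (11,1)} total cap 85

Min-cut arcs: {(5,4), (7,2), (7,4), (9,1), (11,1)} (total capacity 85)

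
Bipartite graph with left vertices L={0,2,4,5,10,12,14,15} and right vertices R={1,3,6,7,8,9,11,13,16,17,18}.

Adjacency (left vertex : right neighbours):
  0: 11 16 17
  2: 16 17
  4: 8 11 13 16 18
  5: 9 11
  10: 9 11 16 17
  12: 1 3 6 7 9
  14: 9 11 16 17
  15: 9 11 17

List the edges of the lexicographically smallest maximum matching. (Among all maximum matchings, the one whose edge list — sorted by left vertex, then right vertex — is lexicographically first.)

Lex-smallest maximum matching: {(0,11), (2,16), (4,8), (5,9), (10,17), (12,1)}

|M| = 6 (so the lex-smallest maximum matching has 6 edges)
process left vertices in ascending order; for each, take the smallest-labelled available neighbour that still permits 6 edges overall, or leave it unmatched if none does
lex-smallest matching: {0-11, 2-16, 4-8, 5-9, 10-17, 12-1}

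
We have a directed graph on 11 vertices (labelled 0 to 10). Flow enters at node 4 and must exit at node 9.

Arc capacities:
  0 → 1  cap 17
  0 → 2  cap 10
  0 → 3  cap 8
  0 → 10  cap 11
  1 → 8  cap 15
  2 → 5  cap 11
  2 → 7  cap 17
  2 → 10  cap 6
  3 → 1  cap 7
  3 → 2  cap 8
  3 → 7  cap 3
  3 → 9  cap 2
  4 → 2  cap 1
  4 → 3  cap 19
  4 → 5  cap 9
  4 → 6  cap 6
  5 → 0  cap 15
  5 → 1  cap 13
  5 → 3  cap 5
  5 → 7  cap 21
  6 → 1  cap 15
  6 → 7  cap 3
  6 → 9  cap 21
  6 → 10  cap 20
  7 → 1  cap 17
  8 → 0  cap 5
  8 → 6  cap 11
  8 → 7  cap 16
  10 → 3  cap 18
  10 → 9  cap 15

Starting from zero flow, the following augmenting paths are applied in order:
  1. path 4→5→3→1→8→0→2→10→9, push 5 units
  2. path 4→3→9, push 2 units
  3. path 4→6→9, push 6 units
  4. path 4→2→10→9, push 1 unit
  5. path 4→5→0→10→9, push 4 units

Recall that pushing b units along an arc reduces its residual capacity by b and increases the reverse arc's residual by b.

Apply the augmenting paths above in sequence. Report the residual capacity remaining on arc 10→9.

after path 1 (4→5→3→1→8→0→2→10→9, push 5): res(10,9)=10
after path 2 (4→3→9, push 2): res(10,9)=10
after path 3 (4→6→9, push 6): res(10,9)=10
after path 4 (4→2→10→9, push 1): res(10,9)=9
after path 5 (4→5→0→10→9, push 4): res(10,9)=5

Residual capacity of (10,9): 5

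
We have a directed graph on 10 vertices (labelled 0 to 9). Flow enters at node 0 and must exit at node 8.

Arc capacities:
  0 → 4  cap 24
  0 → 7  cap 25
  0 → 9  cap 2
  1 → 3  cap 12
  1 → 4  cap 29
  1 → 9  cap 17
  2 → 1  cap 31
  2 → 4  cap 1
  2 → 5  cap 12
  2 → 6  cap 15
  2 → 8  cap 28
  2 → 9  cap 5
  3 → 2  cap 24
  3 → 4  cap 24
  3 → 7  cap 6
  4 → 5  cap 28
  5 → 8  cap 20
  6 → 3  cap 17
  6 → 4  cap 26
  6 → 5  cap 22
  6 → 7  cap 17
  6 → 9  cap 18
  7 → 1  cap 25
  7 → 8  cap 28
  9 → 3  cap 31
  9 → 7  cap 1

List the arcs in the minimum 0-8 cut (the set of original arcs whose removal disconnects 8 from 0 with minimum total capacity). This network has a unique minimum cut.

augment #1: 0→7→8 push 25
augment #2: 0→4→5→8 push 20
augment #3: 0→9→7→8 push 1
augment #4: 0→9→3→2→8 push 1
max flow = 47; residual-reachable set from 0 gives S-side
cut edges (S→T): {(0,7), (0,9), (5,8)} total cap 47

Min-cut arcs: {(0,7), (0,9), (5,8)} (total capacity 47)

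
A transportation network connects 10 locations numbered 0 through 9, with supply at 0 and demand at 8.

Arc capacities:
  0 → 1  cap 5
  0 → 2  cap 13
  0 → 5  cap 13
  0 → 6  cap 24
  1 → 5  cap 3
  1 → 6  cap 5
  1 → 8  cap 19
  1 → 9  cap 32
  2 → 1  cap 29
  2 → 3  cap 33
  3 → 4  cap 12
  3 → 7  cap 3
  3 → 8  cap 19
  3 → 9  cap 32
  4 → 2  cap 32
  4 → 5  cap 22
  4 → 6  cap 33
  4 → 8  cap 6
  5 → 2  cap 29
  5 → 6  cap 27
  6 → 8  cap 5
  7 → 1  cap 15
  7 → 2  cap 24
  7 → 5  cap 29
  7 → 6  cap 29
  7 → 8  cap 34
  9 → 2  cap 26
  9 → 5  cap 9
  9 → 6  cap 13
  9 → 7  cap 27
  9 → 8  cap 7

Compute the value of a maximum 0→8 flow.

Maximum flow value: 36

augment #1: 0→1→8 bottleneck 5, total now 5
augment #2: 0→6→8 bottleneck 5, total now 10
augment #3: 0→2→1→8 bottleneck 13, total now 23
augment #4: 0→5→2→1→8 bottleneck 1, total now 24
augment #5: 0→5→2→3→8 bottleneck 12, total now 36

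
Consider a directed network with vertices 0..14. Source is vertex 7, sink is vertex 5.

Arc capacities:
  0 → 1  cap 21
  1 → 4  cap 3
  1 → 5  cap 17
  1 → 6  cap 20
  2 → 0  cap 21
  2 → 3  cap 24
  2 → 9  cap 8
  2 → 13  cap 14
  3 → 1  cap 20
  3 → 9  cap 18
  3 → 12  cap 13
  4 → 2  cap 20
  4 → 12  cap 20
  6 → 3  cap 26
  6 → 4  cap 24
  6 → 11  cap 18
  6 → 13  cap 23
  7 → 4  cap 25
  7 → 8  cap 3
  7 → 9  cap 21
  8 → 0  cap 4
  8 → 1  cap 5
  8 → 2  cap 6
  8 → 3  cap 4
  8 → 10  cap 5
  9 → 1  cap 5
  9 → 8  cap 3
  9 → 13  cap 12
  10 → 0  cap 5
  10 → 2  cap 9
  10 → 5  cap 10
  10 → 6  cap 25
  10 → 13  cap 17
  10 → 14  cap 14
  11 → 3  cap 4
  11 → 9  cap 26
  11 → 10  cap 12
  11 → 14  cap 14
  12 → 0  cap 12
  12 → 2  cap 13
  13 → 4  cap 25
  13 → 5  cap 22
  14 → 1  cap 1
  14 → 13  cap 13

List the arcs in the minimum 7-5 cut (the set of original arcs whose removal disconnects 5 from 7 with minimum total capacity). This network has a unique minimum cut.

augment #1: 7→8→1→5 push 3
augment #2: 7→9→1→5 push 5
augment #3: 7→9→13→5 push 12
augment #4: 7→4→2→13→5 push 10
augment #5: 7→9→8→1→5 push 2
augment #6: 7→9→8→10→5 push 1
augment #7: 7→4→2→0→1→5 push 7
augment #8: 7→4→2→0→1→8→10→5 push 3
augment #9: 7→4→12→0→1→8→10→5 push 1
augment #10: 7→4→12→0→1→6→11→10→5 push 4
max flow = 48; residual-reachable set from 7 gives S-side
cut edges (S→T): {(7,4), (7,8), (9,1), (9,8), (9,13)} total cap 48

Min-cut arcs: {(7,4), (7,8), (9,1), (9,8), (9,13)} (total capacity 48)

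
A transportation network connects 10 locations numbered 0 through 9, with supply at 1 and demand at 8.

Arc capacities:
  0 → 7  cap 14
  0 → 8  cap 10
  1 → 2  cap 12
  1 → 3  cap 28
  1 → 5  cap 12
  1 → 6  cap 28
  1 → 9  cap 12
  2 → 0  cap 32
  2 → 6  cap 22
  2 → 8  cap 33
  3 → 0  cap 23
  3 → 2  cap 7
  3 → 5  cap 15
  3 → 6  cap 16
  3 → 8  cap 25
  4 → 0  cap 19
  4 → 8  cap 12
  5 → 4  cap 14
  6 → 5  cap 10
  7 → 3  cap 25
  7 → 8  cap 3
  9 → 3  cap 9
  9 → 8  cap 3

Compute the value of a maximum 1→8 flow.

augment #1: 1→2→8 bottleneck 12, total now 12
augment #2: 1→3→8 bottleneck 25, total now 37
augment #3: 1→9→8 bottleneck 3, total now 40
augment #4: 1→3→0→8 bottleneck 3, total now 43
augment #5: 1→5→4→8 bottleneck 12, total now 55
augment #6: 1→9→3→0→8 bottleneck 7, total now 62
augment #7: 1→9→3→2→8 bottleneck 2, total now 64
augment #8: 1→6→5→4→0→7→8 bottleneck 2, total now 66

Maximum flow value: 66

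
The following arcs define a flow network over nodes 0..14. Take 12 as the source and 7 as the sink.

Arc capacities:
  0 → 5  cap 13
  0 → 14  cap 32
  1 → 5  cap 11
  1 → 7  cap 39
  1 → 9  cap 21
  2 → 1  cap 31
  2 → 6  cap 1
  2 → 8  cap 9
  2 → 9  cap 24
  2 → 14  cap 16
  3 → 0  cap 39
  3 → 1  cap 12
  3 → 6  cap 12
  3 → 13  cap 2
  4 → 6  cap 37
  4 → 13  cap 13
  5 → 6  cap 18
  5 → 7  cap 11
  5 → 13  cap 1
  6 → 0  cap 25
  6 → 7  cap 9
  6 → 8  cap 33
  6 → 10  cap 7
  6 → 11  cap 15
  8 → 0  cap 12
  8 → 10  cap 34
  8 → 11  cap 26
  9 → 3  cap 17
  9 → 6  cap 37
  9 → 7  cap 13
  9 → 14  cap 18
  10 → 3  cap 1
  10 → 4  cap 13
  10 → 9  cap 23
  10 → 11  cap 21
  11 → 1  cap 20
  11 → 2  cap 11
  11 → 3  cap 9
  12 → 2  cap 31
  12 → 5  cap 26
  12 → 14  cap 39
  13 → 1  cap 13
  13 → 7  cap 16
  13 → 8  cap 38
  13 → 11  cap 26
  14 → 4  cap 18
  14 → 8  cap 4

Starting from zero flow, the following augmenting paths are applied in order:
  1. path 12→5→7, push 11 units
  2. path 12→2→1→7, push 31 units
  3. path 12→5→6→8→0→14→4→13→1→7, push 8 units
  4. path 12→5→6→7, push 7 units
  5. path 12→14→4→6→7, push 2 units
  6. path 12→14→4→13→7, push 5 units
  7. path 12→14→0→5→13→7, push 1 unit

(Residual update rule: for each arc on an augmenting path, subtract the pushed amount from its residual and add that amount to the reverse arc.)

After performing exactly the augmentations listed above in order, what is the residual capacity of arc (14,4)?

Residual capacity of (14,4): 3

after path 1 (12→5→7, push 11): res(14,4)=18
after path 2 (12→2→1→7, push 31): res(14,4)=18
after path 3 (12→5→6→8→0→14→4→13→1→7, push 8): res(14,4)=10
after path 4 (12→5→6→7, push 7): res(14,4)=10
after path 5 (12→14→4→6→7, push 2): res(14,4)=8
after path 6 (12→14→4→13→7, push 5): res(14,4)=3
after path 7 (12→14→0→5→13→7, push 1): res(14,4)=3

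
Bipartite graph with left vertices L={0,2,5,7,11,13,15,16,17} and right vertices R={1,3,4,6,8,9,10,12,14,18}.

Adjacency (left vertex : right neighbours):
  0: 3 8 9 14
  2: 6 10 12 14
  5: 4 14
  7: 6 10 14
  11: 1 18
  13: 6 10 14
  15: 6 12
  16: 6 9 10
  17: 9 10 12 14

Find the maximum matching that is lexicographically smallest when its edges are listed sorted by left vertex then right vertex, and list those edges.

Lex-smallest maximum matching: {(0,3), (2,6), (5,4), (7,10), (11,1), (13,14), (15,12), (16,9)}

|M| = 8 (so the lex-smallest maximum matching has 8 edges)
process left vertices in ascending order; for each, take the smallest-labelled available neighbour that still permits 8 edges overall, or leave it unmatched if none does
lex-smallest matching: {0-3, 2-6, 5-4, 7-10, 11-1, 13-14, 15-12, 16-9}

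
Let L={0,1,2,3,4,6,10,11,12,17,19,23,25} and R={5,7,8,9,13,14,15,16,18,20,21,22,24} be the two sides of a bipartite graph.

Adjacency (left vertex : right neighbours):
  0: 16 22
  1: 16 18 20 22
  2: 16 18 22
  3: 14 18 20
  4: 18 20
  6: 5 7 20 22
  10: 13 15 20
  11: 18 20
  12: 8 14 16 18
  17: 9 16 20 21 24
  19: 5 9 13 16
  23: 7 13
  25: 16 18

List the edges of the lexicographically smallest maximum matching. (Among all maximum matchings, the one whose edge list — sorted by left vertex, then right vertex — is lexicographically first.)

|M| = 11 (so the lex-smallest maximum matching has 11 edges)
process left vertices in ascending order; for each, take the smallest-labelled available neighbour that still permits 11 edges overall, or leave it unmatched if none does
lex-smallest matching: {0-16, 1-18, 2-22, 3-14, 4-20, 6-5, 10-13, 12-8, 17-21, 19-9, 23-7}

Lex-smallest maximum matching: {(0,16), (1,18), (2,22), (3,14), (4,20), (6,5), (10,13), (12,8), (17,21), (19,9), (23,7)}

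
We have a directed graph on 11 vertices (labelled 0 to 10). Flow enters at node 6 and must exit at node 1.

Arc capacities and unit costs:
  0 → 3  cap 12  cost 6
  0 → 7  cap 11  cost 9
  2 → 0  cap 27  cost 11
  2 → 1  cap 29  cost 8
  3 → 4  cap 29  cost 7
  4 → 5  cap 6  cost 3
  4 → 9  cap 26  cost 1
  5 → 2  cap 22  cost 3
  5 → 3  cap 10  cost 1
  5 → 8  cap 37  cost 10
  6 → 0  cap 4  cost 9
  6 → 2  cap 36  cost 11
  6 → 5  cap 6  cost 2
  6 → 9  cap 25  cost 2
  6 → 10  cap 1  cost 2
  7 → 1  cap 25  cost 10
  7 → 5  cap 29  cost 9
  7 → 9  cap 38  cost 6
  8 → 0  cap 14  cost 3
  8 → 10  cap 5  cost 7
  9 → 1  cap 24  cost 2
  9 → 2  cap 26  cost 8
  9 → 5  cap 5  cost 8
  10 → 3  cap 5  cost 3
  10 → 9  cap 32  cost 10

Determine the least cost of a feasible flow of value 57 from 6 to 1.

shortest-cost path #1: 6→9→1 push 24 @ unit cost 4 (adds 96)
shortest-cost path #2: 6→5→2→1 push 6 @ unit cost 13 (adds 78)
shortest-cost path #3: 6→9→2→1 push 1 @ unit cost 18 (adds 18)
shortest-cost path #4: 6→2→1 push 22 @ unit cost 19 (adds 418)
shortest-cost path #5: 6→0→7→1 push 4 @ unit cost 28 (adds 112)
total cost = 722

Minimum cost for 57 units: 722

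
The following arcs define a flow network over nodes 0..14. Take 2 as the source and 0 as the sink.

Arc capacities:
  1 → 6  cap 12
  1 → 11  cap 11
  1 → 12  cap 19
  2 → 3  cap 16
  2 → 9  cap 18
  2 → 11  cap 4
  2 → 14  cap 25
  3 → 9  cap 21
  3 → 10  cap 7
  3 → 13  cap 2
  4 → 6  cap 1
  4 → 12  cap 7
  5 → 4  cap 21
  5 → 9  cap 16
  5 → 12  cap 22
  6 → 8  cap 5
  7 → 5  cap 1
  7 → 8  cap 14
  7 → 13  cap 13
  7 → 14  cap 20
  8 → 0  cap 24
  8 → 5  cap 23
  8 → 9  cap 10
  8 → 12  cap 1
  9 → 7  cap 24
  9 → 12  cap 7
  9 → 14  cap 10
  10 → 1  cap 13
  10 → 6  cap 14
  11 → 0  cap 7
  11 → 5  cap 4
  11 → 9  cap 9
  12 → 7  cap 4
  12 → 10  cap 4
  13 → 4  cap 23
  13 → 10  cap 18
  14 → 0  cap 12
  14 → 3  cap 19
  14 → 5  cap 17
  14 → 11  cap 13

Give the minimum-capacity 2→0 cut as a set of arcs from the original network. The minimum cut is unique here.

Min-cut arcs: {(6,8), (7,8), (11,0), (14,0)} (total capacity 38)

augment #1: 2→11→0 push 4
augment #2: 2→14→0 push 12
augment #3: 2→14→11→0 push 3
augment #4: 2→9→7→8→0 push 14
augment #5: 2→3→10→6→8→0 push 5
max flow = 38; residual-reachable set from 2 gives S-side
cut edges (S→T): {(6,8), (7,8), (11,0), (14,0)} total cap 38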